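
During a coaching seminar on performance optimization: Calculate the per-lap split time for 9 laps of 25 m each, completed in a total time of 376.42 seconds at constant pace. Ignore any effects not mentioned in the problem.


Split time = total_time / n_laps = 376.42 / 9
Split time = 41.8244 s per lap

41.8244 s


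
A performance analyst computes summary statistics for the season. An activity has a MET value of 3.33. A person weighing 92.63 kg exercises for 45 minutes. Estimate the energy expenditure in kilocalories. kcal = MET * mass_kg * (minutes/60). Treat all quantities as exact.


kcal = MET * mass * time_hr
Convert time: 45 min = 0.75 hr
kcal = 3.33 * 92.63 * 0.75
kcal = 231.3434 kcal

231.3434 kcal


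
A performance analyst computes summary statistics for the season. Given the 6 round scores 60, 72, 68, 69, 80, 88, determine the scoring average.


Average = sum / n
Sum = 437
Average = 437 / 6 = 72.8333

72.8333


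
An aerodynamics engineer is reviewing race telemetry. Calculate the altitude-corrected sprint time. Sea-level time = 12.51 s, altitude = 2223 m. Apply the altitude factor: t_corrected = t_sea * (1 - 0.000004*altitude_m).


Correction factor = 1 - 0.000004 * 2223 = 0.991108
t_corrected = t_sea * factor = 12.51 * 0.991108
t_corrected = 12.3988 s

12.3988 s


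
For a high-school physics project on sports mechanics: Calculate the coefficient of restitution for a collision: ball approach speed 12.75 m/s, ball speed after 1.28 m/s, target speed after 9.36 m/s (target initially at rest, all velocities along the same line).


e = (v2_after - v1_after) / (v1_before - v2_before)
Numerator = 9.36 - 1.28 = 8.08
Denominator = 12.75 - 0 = 12.75
e = 8.08 / 12.75 = 0.6337

0.6337


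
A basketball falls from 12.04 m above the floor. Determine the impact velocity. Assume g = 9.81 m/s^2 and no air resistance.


v = sqrt(2 * g * h)
v = sqrt(2 * 9.81 * 12.04)
v = sqrt(236.2248) = 15.3696 m/s

15.3696 m/s


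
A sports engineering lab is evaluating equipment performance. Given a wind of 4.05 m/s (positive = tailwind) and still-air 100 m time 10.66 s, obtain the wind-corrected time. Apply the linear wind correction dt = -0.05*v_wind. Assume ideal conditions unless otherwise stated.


dt = -0.05 * v_wind = -0.05 * 4.05 = -0.2025 s
t_corrected = t_still + dt = 10.66 + (-0.2025)
t_corrected = 10.4575 s

10.4575 s


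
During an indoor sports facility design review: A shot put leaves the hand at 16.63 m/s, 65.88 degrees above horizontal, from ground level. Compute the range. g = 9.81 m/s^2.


R = v^2 * sin(2*theta) / g
Convert angle to radians: theta = 65.88 deg = 1.1498 rad
sin(2*theta) = sin(2.2996) = 0.7459
R = 16.63^2 * 0.7459 / 9.81
R = 276.5569 * 0.7459 / 9.81 = 21.0291 m

21.0291 m


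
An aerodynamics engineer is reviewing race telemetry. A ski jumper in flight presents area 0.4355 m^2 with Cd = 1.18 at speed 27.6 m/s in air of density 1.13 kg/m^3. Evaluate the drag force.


Fd = 0.5 * Cd * rho * A * v^2
Fd = 0.5 * 1.18 * 1.13 * 0.4355 * 27.6^2
v^2 = 761.76
Fd = 0.5 * 1.18 * 1.13 * 0.4355 * 761.76 = 221.1754 N

221.1754 N


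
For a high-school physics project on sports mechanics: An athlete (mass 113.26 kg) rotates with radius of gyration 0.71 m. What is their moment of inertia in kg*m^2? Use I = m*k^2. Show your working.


I = m * k^2
I = 113.26 * 0.71^2
I = 113.26 * 0.5041 = 57.0944 kg*m^2

57.0944 kg*m^2


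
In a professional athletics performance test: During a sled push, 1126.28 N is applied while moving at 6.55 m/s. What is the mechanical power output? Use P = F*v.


P = F * v
P = 1126.28 * 6.55
P = 7377.134 W

7377.134 W


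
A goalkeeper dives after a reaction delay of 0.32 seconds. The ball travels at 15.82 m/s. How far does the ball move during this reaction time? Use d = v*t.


d = v * t
d = 15.82 * 0.32
d = 5.0624 m

5.0624 m


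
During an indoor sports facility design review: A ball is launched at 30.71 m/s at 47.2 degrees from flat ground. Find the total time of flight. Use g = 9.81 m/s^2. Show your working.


T = 2*v*sin(theta)/g
sin(theta) = sin(47.2 deg) = 0.7337
T = 2*30.71*0.7337 / 9.81
T = 45.0657 / 9.81 = 4.5939 s

4.5939 s


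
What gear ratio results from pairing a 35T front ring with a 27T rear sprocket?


GR = front_teeth / rear_teeth
GR = 35 / 27
GR = 1.2963

1.2963


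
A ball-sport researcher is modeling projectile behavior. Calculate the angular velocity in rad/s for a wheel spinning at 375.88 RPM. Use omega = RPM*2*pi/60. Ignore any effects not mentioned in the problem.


omega = RPM * 2 * pi / 60
omega = 375.88 * 2 * 3.14159 / 60
omega = 2361.7237 / 60 = 39.3621 rad/s

39.3621 rad/s


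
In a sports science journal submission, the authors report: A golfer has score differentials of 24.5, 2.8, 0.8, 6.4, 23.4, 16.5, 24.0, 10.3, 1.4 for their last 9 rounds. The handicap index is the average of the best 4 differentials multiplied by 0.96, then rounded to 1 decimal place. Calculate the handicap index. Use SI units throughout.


All differentials: 24.5, 2.8, 0.8, 6.4, 23.4, 16.5, 24.0, 10.3, 1.4
Sorted: 0.8, 1.4, 2.8, 6.4, 10.3, 16.5, 23.4, 24.0, 24.5
Best 4: 0.8, 1.4, 2.8, 6.4
Average of best = 11.4 / 4 = 2.85
Raw index = 2.85 * 0.96 = 2.736
Handicap index = round(2.736, 1) = 2.7

2.7


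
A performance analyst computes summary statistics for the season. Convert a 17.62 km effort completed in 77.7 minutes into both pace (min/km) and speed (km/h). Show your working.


Pace = time / distance = 77.7 min / 17.62 km = 4.4098 min/km
Speed = distance / time_in_hours = 17.62 / 1.295 hr
Speed = 13.6062 km/h

4.4098 min/km, 13.6062 km/h


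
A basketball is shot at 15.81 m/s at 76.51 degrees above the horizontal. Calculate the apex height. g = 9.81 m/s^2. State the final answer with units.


H = (v*sin(theta))^2 / (2*g)
vy = v*sin(theta) = 15.81 * sin(76.51 deg) = 15.3738 m/s
H = vy^2 / (2*g) = 236.3541 / (2*9.81)
H = 236.3541 / 19.62 = 12.0466 m

12.0466 m


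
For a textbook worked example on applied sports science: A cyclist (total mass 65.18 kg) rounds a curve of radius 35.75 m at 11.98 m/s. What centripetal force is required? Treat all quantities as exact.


Fc = m * v^2 / r
v^2 = 11.98^2 = 143.5204
Fc = 65.18 * 143.5204 / 35.75
Fc = 9354.6597 / 35.75 = 261.6688 N

261.6688 N


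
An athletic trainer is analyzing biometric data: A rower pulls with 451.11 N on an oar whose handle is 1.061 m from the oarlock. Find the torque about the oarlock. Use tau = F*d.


tau = F * d
tau = 451.11 * 1.061
tau = 478.6277 N*m

478.6277 N*m


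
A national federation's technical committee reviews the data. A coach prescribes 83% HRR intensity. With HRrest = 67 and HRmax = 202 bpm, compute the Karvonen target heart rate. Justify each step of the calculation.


Target = HRrest + pct*(HRmax - HRrest)
Heart rate reserve = HRmax - HRrest = 202 - 67 = 135 bpm
Fraction = 83% = 0.83
Target = 67 + 0.83 * 135
Target = 67 + 112.05 = 179.05 bpm

179.05 bpm


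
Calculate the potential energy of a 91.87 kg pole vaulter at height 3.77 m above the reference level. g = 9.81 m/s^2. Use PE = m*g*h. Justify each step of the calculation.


PE = m * g * h
PE = 91.87 * 9.81 * 3.77
PE = 901.2447 * 3.77 = 3397.6925 J

3397.6925 J


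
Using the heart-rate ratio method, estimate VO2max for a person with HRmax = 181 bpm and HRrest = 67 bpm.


VO2max = 15.3 * HRmax / HRrest
VO2max = 15.3 * 181 / 67
VO2max = 2769.3 / 67 = 41.3328 mL/kg/min

41.3328 mL/kg/min


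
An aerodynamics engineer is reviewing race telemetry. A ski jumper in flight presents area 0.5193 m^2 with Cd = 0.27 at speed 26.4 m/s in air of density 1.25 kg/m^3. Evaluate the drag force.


Fd = 0.5 * Cd * rho * A * v^2
Fd = 0.5 * 0.27 * 1.25 * 0.5193 * 26.4^2
v^2 = 696.96
Fd = 0.5 * 0.27 * 1.25 * 0.5193 * 696.96 = 61.0759 N

61.0759 N


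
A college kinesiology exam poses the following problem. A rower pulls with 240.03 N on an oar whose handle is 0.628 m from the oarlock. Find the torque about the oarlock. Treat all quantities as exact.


tau = F * d
tau = 240.03 * 0.628
tau = 150.7388 N*m

150.7388 N*m


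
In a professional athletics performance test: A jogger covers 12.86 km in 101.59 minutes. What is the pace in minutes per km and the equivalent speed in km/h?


Pace = time / distance = 101.59 min / 12.86 km = 7.8997 min/km
Speed = distance / time_in_hours = 12.86 / 1.6932 hr
Speed = 7.5952 km/h

7.8997 min/km, 7.5952 km/h


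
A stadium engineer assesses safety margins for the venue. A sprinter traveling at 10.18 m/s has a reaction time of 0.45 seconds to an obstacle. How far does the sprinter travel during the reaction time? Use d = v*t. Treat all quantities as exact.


d = v * t
d = 10.18 * 0.45
d = 4.581 m

4.581 m


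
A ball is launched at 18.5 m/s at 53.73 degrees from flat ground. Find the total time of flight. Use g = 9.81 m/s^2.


T = 2*v*sin(theta)/g
sin(theta) = sin(53.73 deg) = 0.8062
T = 2*18.5*0.8062 / 9.81
T = 29.8308 / 9.81 = 3.0409 s

3.0409 s


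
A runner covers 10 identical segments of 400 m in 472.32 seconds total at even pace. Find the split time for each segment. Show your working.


Split time = total_time / n_laps = 472.32 / 10
Split time = 47.232 s per lap

47.232 s


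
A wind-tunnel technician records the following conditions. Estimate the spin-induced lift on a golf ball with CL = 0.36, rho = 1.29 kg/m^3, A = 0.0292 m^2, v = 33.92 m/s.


FM = 0.5 * CL * rho * A * v^2
FM = 0.5 * 0.36 * 1.29 * 0.0292 * 33.92^2
v^2 = 1150.5664
FM = 0.5 * 0.36 * 1.29 * 0.0292 * 1150.5664 = 7.8011 N

7.8011 N


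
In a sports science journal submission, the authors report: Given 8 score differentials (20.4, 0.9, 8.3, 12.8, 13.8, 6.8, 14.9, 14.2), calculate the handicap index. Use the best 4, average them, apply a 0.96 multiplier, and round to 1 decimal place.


All differentials: 20.4, 0.9, 8.3, 12.8, 13.8, 6.8, 14.9, 14.2
Sorted: 0.9, 6.8, 8.3, 12.8, 13.8, 14.2, 14.9, 20.4
Best 4: 0.9, 6.8, 8.3, 12.8
Average of best = 28.8 / 4 = 7.2
Raw index = 7.2 * 0.96 = 6.912
Handicap index = round(6.912, 1) = 6.9

6.9


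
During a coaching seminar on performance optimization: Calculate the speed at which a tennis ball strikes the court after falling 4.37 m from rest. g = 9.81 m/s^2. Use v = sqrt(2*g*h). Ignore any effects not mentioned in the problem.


v = sqrt(2 * g * h)
v = sqrt(2 * 9.81 * 4.37)
v = sqrt(85.7394) = 9.2596 m/s

9.2596 m/s


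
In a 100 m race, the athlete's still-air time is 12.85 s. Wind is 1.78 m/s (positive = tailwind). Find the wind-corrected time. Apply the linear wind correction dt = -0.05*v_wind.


dt = -0.05 * v_wind = -0.05 * 1.78 = -0.089 s
t_corrected = t_still + dt = 12.85 + (-0.089)
t_corrected = 12.761 s

12.761 s


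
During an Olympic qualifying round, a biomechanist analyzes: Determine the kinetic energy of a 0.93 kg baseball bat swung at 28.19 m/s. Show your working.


KE = 0.5 * m * v^2
KE = 0.5 * 0.93 * 28.19^2
KE = 0.5 * 0.93 * 794.6761 = 369.5244 J

369.5244 J


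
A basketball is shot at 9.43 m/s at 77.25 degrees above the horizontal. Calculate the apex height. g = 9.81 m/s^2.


H = (v*sin(theta))^2 / (2*g)
vy = v*sin(theta) = 9.43 * sin(77.25 deg) = 9.1975 m/s
H = vy^2 / (2*g) = 84.5936 / (2*9.81)
H = 84.5936 / 19.62 = 4.3116 m

4.3116 m


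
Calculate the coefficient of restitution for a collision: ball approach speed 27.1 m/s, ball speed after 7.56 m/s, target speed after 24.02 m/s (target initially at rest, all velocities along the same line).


e = (v2_after - v1_after) / (v1_before - v2_before)
Numerator = 24.02 - 7.56 = 16.46
Denominator = 27.1 - 0 = 27.1
e = 16.46 / 27.1 = 0.6074

0.6074


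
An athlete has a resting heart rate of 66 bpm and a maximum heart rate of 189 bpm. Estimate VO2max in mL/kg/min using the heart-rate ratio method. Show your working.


VO2max = 15.3 * HRmax / HRrest
VO2max = 15.3 * 189 / 66
VO2max = 2891.7 / 66 = 43.8136 mL/kg/min

43.8136 mL/kg/min


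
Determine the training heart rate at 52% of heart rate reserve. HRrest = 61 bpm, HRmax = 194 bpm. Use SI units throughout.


Target = HRrest + pct*(HRmax - HRrest)
Heart rate reserve = HRmax - HRrest = 194 - 61 = 133 bpm
Fraction = 52% = 0.52
Target = 61 + 0.52 * 133
Target = 61 + 69.16 = 130.16 bpm

130.16 bpm


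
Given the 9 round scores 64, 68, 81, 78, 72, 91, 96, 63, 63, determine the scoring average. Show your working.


Average = sum / n
Sum = 676
Average = 676 / 9 = 75.1111

75.1111


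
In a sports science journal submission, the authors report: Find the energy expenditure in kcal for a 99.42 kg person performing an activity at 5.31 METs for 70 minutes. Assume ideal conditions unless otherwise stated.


kcal = MET * mass * time_hr
Convert time: 70 min = 1.1667 hr
kcal = 5.31 * 99.42 * 1.1667
kcal = 615.9069 kcal

615.9069 kcal


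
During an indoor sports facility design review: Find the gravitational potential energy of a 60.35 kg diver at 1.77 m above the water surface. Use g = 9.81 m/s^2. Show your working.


PE = m * g * h
PE = 60.35 * 9.81 * 1.77
PE = 592.0335 * 1.77 = 1047.8993 J

1047.8993 J


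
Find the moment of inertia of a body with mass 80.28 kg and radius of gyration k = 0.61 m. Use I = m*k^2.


I = m * k^2
I = 80.28 * 0.61^2
I = 80.28 * 0.3721 = 29.8722 kg*m^2

29.8722 kg*m^2


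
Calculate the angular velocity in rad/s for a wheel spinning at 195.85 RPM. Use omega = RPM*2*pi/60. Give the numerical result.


omega = RPM * 2 * pi / 60
omega = 195.85 * 2 * 3.14159 / 60
omega = 1230.5618 / 60 = 20.5094 rad/s

20.5094 rad/s


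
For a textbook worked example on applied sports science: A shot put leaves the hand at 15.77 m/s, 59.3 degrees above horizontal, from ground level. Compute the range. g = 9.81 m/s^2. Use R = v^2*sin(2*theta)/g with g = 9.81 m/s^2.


R = v^2 * sin(2*theta) / g
Convert angle to radians: theta = 59.3 deg = 1.035 rad
sin(2*theta) = sin(2.07) = 0.878
R = 15.77^2 * 0.878 / 9.81
R = 248.6929 * 0.878 / 9.81 = 22.2577 m

22.2577 m


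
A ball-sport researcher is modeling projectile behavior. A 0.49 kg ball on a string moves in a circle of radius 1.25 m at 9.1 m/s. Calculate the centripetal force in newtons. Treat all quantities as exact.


Fc = m * v^2 / r
v^2 = 9.1^2 = 82.81
Fc = 0.49 * 82.81 / 1.25
Fc = 40.5769 / 1.25 = 32.4615 N

32.4615 N


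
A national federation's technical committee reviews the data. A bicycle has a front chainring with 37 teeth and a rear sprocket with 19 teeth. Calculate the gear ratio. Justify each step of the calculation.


GR = front_teeth / rear_teeth
GR = 37 / 19
GR = 1.9474

1.9474


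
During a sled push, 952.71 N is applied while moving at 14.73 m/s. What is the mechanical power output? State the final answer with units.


P = F * v
P = 952.71 * 14.73
P = 14033.4183 W

14033.4183 W


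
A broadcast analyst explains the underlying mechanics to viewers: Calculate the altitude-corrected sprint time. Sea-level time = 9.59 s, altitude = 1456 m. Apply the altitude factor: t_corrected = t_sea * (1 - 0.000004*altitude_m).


Correction factor = 1 - 0.000004 * 1456 = 0.994176
t_corrected = t_sea * factor = 9.59 * 0.994176
t_corrected = 9.5341 s

9.5341 s


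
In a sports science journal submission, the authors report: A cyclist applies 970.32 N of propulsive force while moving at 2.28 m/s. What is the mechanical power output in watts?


P = F * v
P = 970.32 * 2.28
P = 2212.3296 W

2212.3296 W


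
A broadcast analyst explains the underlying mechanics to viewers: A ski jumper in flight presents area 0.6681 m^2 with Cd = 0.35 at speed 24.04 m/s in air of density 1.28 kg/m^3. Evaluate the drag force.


Fd = 0.5 * Cd * rho * A * v^2
Fd = 0.5 * 0.35 * 1.28 * 0.6681 * 24.04^2
v^2 = 577.9216
Fd = 0.5 * 0.35 * 1.28 * 0.6681 * 577.9216 = 86.4885 N

86.4885 N


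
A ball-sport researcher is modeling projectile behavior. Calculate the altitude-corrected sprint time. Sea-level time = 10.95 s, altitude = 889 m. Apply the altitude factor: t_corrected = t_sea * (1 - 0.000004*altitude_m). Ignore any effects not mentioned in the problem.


Correction factor = 1 - 0.000004 * 889 = 0.996444
t_corrected = t_sea * factor = 10.95 * 0.996444
t_corrected = 10.9111 s

10.9111 s


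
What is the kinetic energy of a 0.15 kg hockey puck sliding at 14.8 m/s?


KE = 0.5 * m * v^2
KE = 0.5 * 0.15 * 14.8^2
KE = 0.5 * 0.15 * 219.04 = 16.428 J

16.428 J


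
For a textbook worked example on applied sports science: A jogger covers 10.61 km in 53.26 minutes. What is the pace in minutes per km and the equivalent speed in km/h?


Pace = time / distance = 53.26 min / 10.61 km = 5.0198 min/km
Speed = distance / time_in_hours = 10.61 / 0.8877 hr
Speed = 11.9527 km/h

5.0198 min/km, 11.9527 km/h


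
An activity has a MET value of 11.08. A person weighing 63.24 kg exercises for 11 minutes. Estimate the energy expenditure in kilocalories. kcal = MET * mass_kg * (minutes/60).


kcal = MET * mass * time_hr
Convert time: 11 min = 0.1833 hr
kcal = 11.08 * 63.24 * 0.1833
kcal = 128.4615 kcal

128.4615 kcal


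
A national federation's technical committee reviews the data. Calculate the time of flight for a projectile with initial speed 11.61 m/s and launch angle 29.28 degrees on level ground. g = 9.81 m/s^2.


T = 2*v*sin(theta)/g
sin(theta) = sin(29.28 deg) = 0.4891
T = 2*11.61*0.4891 / 9.81
T = 11.3564 / 9.81 = 1.1576 s

1.1576 s


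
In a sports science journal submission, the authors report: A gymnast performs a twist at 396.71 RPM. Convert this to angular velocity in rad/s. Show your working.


omega = RPM * 2 * pi / 60
omega = 396.71 * 2 * 3.14159 / 60
omega = 2492.6024 / 60 = 41.5434 rad/s

41.5434 rad/s


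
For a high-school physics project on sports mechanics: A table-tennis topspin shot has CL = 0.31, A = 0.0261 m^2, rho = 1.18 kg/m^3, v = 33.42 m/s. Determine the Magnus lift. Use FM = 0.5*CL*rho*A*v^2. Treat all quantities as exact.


FM = 0.5 * CL * rho * A * v^2
FM = 0.5 * 0.31 * 1.18 * 0.0261 * 33.42^2
v^2 = 1116.8964
FM = 0.5 * 0.31 * 1.18 * 0.0261 * 1116.8964 = 5.3317 N

5.3317 N


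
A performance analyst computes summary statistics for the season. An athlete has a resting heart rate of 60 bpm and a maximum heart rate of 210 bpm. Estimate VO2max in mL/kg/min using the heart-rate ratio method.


VO2max = 15.3 * HRmax / HRrest
VO2max = 15.3 * 210 / 60
VO2max = 3213 / 60 = 53.55 mL/kg/min

53.55 mL/kg/min


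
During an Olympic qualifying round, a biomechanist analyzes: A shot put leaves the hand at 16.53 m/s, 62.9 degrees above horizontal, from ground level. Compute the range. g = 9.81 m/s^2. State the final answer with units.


R = v^2 * sin(2*theta) / g
Convert angle to radians: theta = 62.9 deg = 1.0978 rad
sin(2*theta) = sin(2.1956) = 0.8111
R = 16.53^2 * 0.8111 / 9.81
R = 273.2409 * 0.8111 / 9.81 = 22.5908 m

22.5908 m


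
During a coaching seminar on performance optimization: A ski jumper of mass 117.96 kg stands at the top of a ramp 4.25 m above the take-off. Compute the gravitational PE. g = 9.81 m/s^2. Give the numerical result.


PE = m * g * h
PE = 117.96 * 9.81 * 4.25
PE = 1157.1876 * 4.25 = 4918.0473 J

4918.0473 J


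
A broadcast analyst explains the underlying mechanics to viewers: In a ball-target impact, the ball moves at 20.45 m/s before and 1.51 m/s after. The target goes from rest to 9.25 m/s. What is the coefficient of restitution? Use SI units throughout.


e = (v2_after - v1_after) / (v1_before - v2_before)
Numerator = 9.25 - 1.51 = 7.74
Denominator = 20.45 - 0 = 20.45
e = 7.74 / 20.45 = 0.3785

0.3785


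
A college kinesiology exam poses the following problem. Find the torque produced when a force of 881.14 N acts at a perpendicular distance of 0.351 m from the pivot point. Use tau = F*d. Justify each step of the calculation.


tau = F * d
tau = 881.14 * 0.351
tau = 309.2801 N*m

309.2801 N*m


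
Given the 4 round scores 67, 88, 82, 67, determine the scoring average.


Average = sum / n
Sum = 304
Average = 304 / 4 = 76

76


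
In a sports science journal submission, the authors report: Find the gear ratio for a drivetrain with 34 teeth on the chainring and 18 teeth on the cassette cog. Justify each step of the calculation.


GR = front_teeth / rear_teeth
GR = 34 / 18
GR = 1.8889

1.8889


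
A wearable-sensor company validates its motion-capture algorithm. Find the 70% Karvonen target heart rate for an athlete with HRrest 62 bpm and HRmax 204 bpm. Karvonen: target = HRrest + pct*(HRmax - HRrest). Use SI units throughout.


Target = HRrest + pct*(HRmax - HRrest)
Heart rate reserve = HRmax - HRrest = 204 - 62 = 142 bpm
Fraction = 70% = 0.7
Target = 62 + 0.7 * 142
Target = 62 + 99.4 = 161.4 bpm

161.4 bpm


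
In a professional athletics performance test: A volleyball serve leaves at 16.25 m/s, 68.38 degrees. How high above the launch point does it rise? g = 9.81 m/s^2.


H = (v*sin(theta))^2 / (2*g)
vy = v*sin(theta) = 16.25 * sin(68.38 deg) = 15.1068 m/s
H = vy^2 / (2*g) = 228.2148 / (2*9.81)
H = 228.2148 / 19.62 = 11.6317 m

11.6317 m


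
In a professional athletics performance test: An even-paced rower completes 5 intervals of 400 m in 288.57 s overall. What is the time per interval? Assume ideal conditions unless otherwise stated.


Split time = total_time / n_laps = 288.57 / 5
Split time = 57.714 s per lap

57.714 s


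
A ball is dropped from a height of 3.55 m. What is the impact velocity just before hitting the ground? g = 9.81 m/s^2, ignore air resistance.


v = sqrt(2 * g * h)
v = sqrt(2 * 9.81 * 3.55)
v = sqrt(69.651) = 8.3457 m/s

8.3457 m/s


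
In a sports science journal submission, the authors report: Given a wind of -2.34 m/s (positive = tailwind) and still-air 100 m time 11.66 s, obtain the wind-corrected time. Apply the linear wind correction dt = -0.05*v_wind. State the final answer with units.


dt = -0.05 * v_wind = -0.05 * -2.34 = 0.117 s
t_corrected = t_still + dt = 11.66 + (0.117)
t_corrected = 11.777 s

11.777 s


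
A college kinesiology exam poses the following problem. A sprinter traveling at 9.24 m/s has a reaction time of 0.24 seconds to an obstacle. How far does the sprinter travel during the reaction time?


d = v * t
d = 9.24 * 0.24
d = 2.2176 m

2.2176 m


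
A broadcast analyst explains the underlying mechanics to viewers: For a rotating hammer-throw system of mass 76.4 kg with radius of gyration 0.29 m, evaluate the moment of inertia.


I = m * k^2
I = 76.4 * 0.29^2
I = 76.4 * 0.0841 = 6.4252 kg*m^2

6.4252 kg*m^2


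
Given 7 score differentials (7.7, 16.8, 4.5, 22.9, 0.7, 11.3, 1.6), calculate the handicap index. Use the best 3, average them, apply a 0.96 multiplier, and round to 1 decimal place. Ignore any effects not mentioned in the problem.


All differentials: 7.7, 16.8, 4.5, 22.9, 0.7, 11.3, 1.6
Sorted: 0.7, 1.6, 4.5, 7.7, 11.3, 16.8, 22.9
Best 3: 0.7, 1.6, 4.5
Average of best = 6.8 / 3 = 2.2667
Raw index = 2.2667 * 0.96 = 2.176
Handicap index = round(2.176, 1) = 2.2

2.2


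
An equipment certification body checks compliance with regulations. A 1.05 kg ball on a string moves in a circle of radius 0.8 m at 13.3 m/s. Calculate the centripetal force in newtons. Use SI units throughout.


Fc = m * v^2 / r
v^2 = 13.3^2 = 176.89
Fc = 1.05 * 176.89 / 0.8
Fc = 185.7345 / 0.8 = 232.1681 N

232.1681 N


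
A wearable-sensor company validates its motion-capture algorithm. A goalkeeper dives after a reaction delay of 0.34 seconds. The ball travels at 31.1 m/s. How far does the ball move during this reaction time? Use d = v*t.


d = v * t
d = 31.1 * 0.34
d = 10.574 m

10.574 m


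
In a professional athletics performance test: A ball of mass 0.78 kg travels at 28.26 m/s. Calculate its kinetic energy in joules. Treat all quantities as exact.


KE = 0.5 * m * v^2
KE = 0.5 * 0.78 * 28.26^2
KE = 0.5 * 0.78 * 798.6276 = 311.4648 J

311.4648 J


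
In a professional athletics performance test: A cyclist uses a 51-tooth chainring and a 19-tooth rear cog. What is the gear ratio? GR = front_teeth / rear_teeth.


GR = front_teeth / rear_teeth
GR = 51 / 19
GR = 2.6842

2.6842


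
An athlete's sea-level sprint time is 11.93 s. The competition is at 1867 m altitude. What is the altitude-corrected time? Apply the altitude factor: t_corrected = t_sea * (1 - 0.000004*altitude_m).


Correction factor = 1 - 0.000004 * 1867 = 0.992532
t_corrected = t_sea * factor = 11.93 * 0.992532
t_corrected = 11.8409 s

11.8409 s


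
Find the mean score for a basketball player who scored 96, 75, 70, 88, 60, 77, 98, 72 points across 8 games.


Average = sum / n
Sum = 636
Average = 636 / 8 = 79.5

79.5


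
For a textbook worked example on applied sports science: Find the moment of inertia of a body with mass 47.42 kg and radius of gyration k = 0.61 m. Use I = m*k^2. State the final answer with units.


I = m * k^2
I = 47.42 * 0.61^2
I = 47.42 * 0.3721 = 17.645 kg*m^2

17.645 kg*m^2


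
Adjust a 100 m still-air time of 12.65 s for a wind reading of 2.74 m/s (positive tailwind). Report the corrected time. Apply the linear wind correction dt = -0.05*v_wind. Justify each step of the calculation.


dt = -0.05 * v_wind = -0.05 * 2.74 = -0.137 s
t_corrected = t_still + dt = 12.65 + (-0.137)
t_corrected = 12.513 s

12.513 s


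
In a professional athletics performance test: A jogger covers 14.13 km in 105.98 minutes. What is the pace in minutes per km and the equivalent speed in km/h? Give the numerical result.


Pace = time / distance = 105.98 min / 14.13 km = 7.5004 min/km
Speed = distance / time_in_hours = 14.13 / 1.7663 hr
Speed = 7.9996 km/h

7.5004 min/km, 7.9996 km/h


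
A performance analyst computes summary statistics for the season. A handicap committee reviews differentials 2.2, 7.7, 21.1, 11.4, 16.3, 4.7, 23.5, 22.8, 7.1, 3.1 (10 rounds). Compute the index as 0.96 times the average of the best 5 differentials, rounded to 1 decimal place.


All differentials: 2.2, 7.7, 21.1, 11.4, 16.3, 4.7, 23.5, 22.8, 7.1, 3.1
Sorted: 2.2, 3.1, 4.7, 7.1, 7.7, 11.4, 16.3, 21.1, 22.8, 23.5
Best 5: 2.2, 3.1, 4.7, 7.1, 7.7
Average of best = 24.8 / 5 = 4.96
Raw index = 4.96 * 0.96 = 4.7616
Handicap index = round(4.7616, 1) = 4.8

4.8


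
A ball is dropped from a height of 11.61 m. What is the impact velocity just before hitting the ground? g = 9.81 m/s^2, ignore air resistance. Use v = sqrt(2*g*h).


v = sqrt(2 * g * h)
v = sqrt(2 * 9.81 * 11.61)
v = sqrt(227.7882) = 15.0927 m/s

15.0927 m/s


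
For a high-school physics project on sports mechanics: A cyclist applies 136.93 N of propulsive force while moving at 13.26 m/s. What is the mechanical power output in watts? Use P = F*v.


P = F * v
P = 136.93 * 13.26
P = 1815.6918 W

1815.6918 W


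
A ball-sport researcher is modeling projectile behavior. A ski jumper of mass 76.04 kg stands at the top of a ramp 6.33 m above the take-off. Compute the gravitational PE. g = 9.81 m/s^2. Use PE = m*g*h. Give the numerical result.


PE = m * g * h
PE = 76.04 * 9.81 * 6.33
PE = 745.9524 * 6.33 = 4721.8787 J

4721.8787 J


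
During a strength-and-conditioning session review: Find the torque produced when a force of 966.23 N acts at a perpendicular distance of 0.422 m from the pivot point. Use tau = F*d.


tau = F * d
tau = 966.23 * 0.422
tau = 407.7491 N*m

407.7491 N*m


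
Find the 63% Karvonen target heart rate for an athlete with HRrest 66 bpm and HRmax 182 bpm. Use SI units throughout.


Target = HRrest + pct*(HRmax - HRrest)
Heart rate reserve = HRmax - HRrest = 182 - 66 = 116 bpm
Fraction = 63% = 0.63
Target = 66 + 0.63 * 116
Target = 66 + 73.08 = 139.08 bpm

139.08 bpm


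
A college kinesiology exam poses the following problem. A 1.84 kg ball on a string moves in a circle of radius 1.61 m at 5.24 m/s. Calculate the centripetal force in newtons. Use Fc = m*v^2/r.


Fc = m * v^2 / r
v^2 = 5.24^2 = 27.4576
Fc = 1.84 * 27.4576 / 1.61
Fc = 50.522 / 1.61 = 31.3801 N

31.3801 N


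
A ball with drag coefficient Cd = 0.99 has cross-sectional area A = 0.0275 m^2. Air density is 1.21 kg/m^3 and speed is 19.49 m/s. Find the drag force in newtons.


Fd = 0.5 * Cd * rho * A * v^2
Fd = 0.5 * 0.99 * 1.21 * 0.0275 * 19.49^2
v^2 = 379.8601
Fd = 0.5 * 0.99 * 1.21 * 0.0275 * 379.8601 = 6.2567 N

6.2567 N


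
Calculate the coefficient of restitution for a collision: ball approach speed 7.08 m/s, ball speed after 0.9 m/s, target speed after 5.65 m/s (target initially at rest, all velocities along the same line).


e = (v2_after - v1_after) / (v1_before - v2_before)
Numerator = 5.65 - 0.9 = 4.75
Denominator = 7.08 - 0 = 7.08
e = 4.75 / 7.08 = 0.6709

0.6709


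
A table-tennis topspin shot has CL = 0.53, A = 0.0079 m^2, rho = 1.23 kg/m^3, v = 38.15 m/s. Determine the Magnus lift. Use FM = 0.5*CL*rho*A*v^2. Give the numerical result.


FM = 0.5 * CL * rho * A * v^2
FM = 0.5 * 0.53 * 1.23 * 0.0079 * 38.15^2
v^2 = 1455.4225
FM = 0.5 * 0.53 * 1.23 * 0.0079 * 1455.4225 = 3.7477 N

3.7477 N


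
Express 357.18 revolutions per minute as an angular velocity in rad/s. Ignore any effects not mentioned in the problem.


omega = RPM * 2 * pi / 60
omega = 357.18 * 2 * 3.14159 / 60
omega = 2244.2281 / 60 = 37.4038 rad/s

37.4038 rad/s


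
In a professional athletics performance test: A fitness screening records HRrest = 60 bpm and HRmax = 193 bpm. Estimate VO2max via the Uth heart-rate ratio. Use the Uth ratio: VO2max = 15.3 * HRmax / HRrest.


VO2max = 15.3 * HRmax / HRrest
VO2max = 15.3 * 193 / 60
VO2max = 2952.9 / 60 = 49.215 mL/kg/min

49.215 mL/kg/min


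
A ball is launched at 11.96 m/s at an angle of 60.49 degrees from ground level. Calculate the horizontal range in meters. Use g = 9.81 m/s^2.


R = v^2 * sin(2*theta) / g
Convert angle to radians: theta = 60.49 deg = 1.0557 rad
sin(2*theta) = sin(2.1115) = 0.8573
R = 11.96^2 * 0.8573 / 9.81
R = 143.0416 * 0.8573 / 9.81 = 12.5012 m

12.5012 m


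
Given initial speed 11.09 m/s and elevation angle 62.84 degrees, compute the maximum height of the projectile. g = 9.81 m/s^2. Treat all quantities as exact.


H = (v*sin(theta))^2 / (2*g)
vy = v*sin(theta) = 11.09 * sin(62.84 deg) = 9.8672 m/s
H = vy^2 / (2*g) = 97.3609 / (2*9.81)
H = 97.3609 / 19.62 = 4.9623 m

4.9623 m


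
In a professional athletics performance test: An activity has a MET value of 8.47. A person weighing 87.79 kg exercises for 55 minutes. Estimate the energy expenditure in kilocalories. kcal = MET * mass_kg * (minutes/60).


kcal = MET * mass * time_hr
Convert time: 55 min = 0.9167 hr
kcal = 8.47 * 87.79 * 0.9167
kcal = 681.6162 kcal

681.6162 kcal


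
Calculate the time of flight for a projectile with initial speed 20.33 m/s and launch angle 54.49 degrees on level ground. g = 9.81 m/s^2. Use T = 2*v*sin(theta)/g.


T = 2*v*sin(theta)/g
sin(theta) = sin(54.49 deg) = 0.814
T = 2*20.33*0.814 / 9.81
T = 33.0978 / 9.81 = 3.3739 s

3.3739 s


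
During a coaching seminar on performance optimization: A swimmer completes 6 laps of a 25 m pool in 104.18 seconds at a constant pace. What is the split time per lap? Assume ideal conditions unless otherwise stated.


Split time = total_time / n_laps = 104.18 / 6
Split time = 17.3633 s per lap

17.3633 s


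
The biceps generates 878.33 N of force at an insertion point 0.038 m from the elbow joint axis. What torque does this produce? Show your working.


tau = F * d
tau = 878.33 * 0.038
tau = 33.3765 N*m

33.3765 N*m


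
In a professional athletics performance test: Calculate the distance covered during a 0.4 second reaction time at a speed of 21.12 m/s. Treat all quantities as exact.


d = v * t
d = 21.12 * 0.4
d = 8.448 m

8.448 m


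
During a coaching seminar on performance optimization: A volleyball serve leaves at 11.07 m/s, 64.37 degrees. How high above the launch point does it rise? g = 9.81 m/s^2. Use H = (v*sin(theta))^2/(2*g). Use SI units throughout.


H = (v*sin(theta))^2 / (2*g)
vy = v*sin(theta) = 11.07 * sin(64.37 deg) = 9.9808 m/s
H = vy^2 / (2*g) = 99.616 / (2*9.81)
H = 99.616 / 19.62 = 5.0773 m

5.0773 m


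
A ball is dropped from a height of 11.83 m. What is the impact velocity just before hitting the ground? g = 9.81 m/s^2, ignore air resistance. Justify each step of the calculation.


v = sqrt(2 * g * h)
v = sqrt(2 * 9.81 * 11.83)
v = sqrt(232.1046) = 15.235 m/s

15.235 m/s


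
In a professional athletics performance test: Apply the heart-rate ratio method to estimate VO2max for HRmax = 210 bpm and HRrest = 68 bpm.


VO2max = 15.3 * HRmax / HRrest
VO2max = 15.3 * 210 / 68
VO2max = 3213 / 68 = 47.25 mL/kg/min

47.25 mL/kg/min


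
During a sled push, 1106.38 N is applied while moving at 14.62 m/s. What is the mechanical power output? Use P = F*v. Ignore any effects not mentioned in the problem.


P = F * v
P = 1106.38 * 14.62
P = 16175.2756 W

16175.2756 W


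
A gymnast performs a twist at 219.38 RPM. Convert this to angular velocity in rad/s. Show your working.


omega = RPM * 2 * pi / 60
omega = 219.38 * 2 * 3.14159 / 60
omega = 1378.4052 / 60 = 22.9734 rad/s

22.9734 rad/s


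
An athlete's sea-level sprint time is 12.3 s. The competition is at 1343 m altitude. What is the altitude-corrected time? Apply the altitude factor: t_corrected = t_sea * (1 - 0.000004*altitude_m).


Correction factor = 1 - 0.000004 * 1343 = 0.994628
t_corrected = t_sea * factor = 12.3 * 0.994628
t_corrected = 12.2339 s

12.2339 s


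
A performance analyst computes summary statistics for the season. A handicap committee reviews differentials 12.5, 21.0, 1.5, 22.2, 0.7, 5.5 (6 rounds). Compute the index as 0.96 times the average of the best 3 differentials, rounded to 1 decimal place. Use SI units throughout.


All differentials: 12.5, 21.0, 1.5, 22.2, 0.7, 5.5
Sorted: 0.7, 1.5, 5.5, 12.5, 21.0, 22.2
Best 3: 0.7, 1.5, 5.5
Average of best = 7.7 / 3 = 2.5667
Raw index = 2.5667 * 0.96 = 2.464
Handicap index = round(2.464, 1) = 2.5

2.5


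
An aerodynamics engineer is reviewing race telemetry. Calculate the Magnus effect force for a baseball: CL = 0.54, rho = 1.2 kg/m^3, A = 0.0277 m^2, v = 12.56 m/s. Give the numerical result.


FM = 0.5 * CL * rho * A * v^2
FM = 0.5 * 0.54 * 1.2 * 0.0277 * 12.56^2
v^2 = 157.7536
FM = 0.5 * 0.54 * 1.2 * 0.0277 * 157.7536 = 1.4158 N

1.4158 N


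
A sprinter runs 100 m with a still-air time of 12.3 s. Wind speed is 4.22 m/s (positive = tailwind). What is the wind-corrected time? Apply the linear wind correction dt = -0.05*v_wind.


dt = -0.05 * v_wind = -0.05 * 4.22 = -0.211 s
t_corrected = t_still + dt = 12.3 + (-0.211)
t_corrected = 12.089 s

12.089 s


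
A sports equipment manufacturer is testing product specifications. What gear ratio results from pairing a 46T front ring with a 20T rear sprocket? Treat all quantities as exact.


GR = front_teeth / rear_teeth
GR = 46 / 20
GR = 2.3

2.3


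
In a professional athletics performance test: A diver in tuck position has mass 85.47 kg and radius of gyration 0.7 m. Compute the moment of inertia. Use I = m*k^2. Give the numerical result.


I = m * k^2
I = 85.47 * 0.7^2
I = 85.47 * 0.49 = 41.8803 kg*m^2

41.8803 kg*m^2


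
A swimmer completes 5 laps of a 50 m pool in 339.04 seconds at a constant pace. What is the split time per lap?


Split time = total_time / n_laps = 339.04 / 5
Split time = 67.808 s per lap

67.808 s


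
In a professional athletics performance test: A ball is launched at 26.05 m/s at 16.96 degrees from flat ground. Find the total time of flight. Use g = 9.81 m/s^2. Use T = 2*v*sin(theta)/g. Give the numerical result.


T = 2*v*sin(theta)/g
sin(theta) = sin(16.96 deg) = 0.2917
T = 2*26.05*0.2917 / 9.81
T = 15.1978 / 9.81 = 1.5492 s

1.5492 s


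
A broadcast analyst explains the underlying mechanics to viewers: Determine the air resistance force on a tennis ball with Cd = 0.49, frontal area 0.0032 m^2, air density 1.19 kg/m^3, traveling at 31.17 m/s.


Fd = 0.5 * Cd * rho * A * v^2
Fd = 0.5 * 0.49 * 1.19 * 0.0032 * 31.17^2
v^2 = 971.5689
Fd = 0.5 * 0.49 * 1.19 * 0.0032 * 971.5689 = 0.9064 N

0.9064 N


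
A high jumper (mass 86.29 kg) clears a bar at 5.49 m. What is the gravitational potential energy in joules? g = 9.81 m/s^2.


PE = m * g * h
PE = 86.29 * 9.81 * 5.49
PE = 846.5049 * 5.49 = 4647.3119 J

4647.3119 J


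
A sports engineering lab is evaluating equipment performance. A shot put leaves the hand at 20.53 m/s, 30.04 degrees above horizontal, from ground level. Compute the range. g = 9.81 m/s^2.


R = v^2 * sin(2*theta) / g
Convert angle to radians: theta = 30.04 deg = 0.5243 rad
sin(2*theta) = sin(1.0486) = 0.8667
R = 20.53^2 * 0.8667 / 9.81
R = 421.4809 * 0.8667 / 9.81 = 37.2382 m

37.2382 m


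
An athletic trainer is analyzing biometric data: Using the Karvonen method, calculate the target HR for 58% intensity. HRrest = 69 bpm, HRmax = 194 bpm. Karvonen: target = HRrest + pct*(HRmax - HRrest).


Target = HRrest + pct*(HRmax - HRrest)
Heart rate reserve = HRmax - HRrest = 194 - 69 = 125 bpm
Fraction = 58% = 0.58
Target = 69 + 0.58 * 125
Target = 69 + 72.5 = 141.5 bpm

141.5 bpm


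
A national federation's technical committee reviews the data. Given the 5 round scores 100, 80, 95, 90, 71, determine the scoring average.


Average = sum / n
Sum = 436
Average = 436 / 5 = 87.2

87.2


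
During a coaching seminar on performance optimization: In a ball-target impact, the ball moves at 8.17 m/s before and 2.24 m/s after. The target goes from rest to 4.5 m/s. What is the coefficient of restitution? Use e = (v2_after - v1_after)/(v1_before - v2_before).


e = (v2_after - v1_after) / (v1_before - v2_before)
Numerator = 4.5 - 2.24 = 2.26
Denominator = 8.17 - 0 = 8.17
e = 2.26 / 8.17 = 0.2766

0.2766


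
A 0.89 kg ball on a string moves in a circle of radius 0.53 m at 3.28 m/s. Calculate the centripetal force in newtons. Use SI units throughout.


Fc = m * v^2 / r
v^2 = 3.28^2 = 10.7584
Fc = 0.89 * 10.7584 / 0.53
Fc = 9.575 / 0.53 = 18.066 N

18.066 N


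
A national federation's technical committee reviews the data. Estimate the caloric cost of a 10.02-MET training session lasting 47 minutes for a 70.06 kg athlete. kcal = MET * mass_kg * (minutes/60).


kcal = MET * mass * time_hr
Convert time: 47 min = 0.7833 hr
kcal = 10.02 * 70.06 * 0.7833
kcal = 549.9009 kcal

549.9009 kcal


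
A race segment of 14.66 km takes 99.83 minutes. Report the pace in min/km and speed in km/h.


Pace = time / distance = 99.83 min / 14.66 km = 6.8097 min/km
Speed = distance / time_in_hours = 14.66 / 1.6638 hr
Speed = 8.811 km/h

6.8097 min/km, 8.811 km/h


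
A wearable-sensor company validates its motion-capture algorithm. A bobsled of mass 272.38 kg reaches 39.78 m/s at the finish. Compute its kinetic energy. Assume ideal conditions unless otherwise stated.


KE = 0.5 * m * v^2
KE = 0.5 * 272.38 * 39.78^2
KE = 0.5 * 272.38 * 1582.4484 = 215513.6476 J

215513.6476 J


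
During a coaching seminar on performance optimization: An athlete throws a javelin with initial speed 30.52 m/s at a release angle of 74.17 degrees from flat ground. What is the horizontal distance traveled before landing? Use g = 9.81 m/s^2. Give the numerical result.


R = v^2 * sin(2*theta) / g
Convert angle to radians: theta = 74.17 deg = 1.2945 rad
sin(2*theta) = sin(2.589) = 0.5249
R = 30.52^2 * 0.5249 / 9.81
R = 931.4704 * 0.5249 / 9.81 = 49.8377 m

49.8377 m


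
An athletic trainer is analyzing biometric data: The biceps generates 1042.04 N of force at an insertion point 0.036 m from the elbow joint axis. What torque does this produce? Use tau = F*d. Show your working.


tau = F * d
tau = 1042.04 * 0.036
tau = 37.5134 N*m

37.5134 N*m


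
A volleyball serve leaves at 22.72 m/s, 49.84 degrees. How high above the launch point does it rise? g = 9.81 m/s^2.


H = (v*sin(theta))^2 / (2*g)
vy = v*sin(theta) = 22.72 * sin(49.84 deg) = 17.3637 m/s
H = vy^2 / (2*g) = 301.4974 / (2*9.81)
H = 301.4974 / 19.62 = 15.3668 m

15.3668 m
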